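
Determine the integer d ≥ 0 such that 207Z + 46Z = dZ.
In the PID Z, (a, b) is generated by gcd(a, b). Compute gcd(207, 46) with the extended Euclidean algorithm, tracking rows (r, s, t) with s·207 + t·46 = r:
  row A: (207, 1, 0)   [1·207 + 0·46 = 207]
  row B: (46, 0, 1)   [0·207 + 1·46 = 46]
  207 = 4·46 + 23   → row C = row A − 4·row B = (23, 1, −4)   [check: 1·207 − 4·46 = 23]
  46 = 2·23 + 0   → remainder 0, stop. gcd = 23 (last nonzero row C).
So gcd(207, 46) = 23, with Bézout identity 1·207 − 4·46 = 23. Containment (⊇): the Bézout identity exhibits 23 as an element of (207, 46), giving (23) ⊆ (207, 46). Containment (⊆): since 23 | 207 and 23 | 46 (207 = 23·9, 46 = 23·2), every Z-linear combination of 207 and 46 is divisible by 23, so (207, 46) ⊆ (23). Therefore (207, 46) = (23), d = 23.

Final answer: (207, 46) = (23); d = 23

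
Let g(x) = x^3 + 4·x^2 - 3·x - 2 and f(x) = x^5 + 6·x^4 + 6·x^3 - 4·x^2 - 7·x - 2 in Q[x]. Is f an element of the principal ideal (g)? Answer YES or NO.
In Q[x] the ideal (g) consists of all multiples of g, so f ∈ (g) iff g | f, i.e. iff the remainder of f on division by g is 0. Divide f by g (g is monic, so eliminate the leading term of the running remainder at each step):
  leading term x^5: subtract (x^2)·g(x) = x^5 + 4·x^4 - 3·x^3 - 2·x^2, leaving 2·x^4 + 9·x^3 - 2·x^2 - 7·x - 2
  leading term 2·x^4: subtract (2·x)·g(x) = 2·x^4 + 8·x^3 - 6·x^2 - 4·x, leaving x^3 + 4·x^2 - 3·x - 2
  leading term x^3: subtract (1)·g(x) = x^3 + 4·x^2 - 3·x - 2, leaving 0
The remainder is 0, so f(x) = g(x) · h(x) with h(x) = x^2 + 2·x + 1. Hence g | f, i.e. f ∈ (g).

Final answer: YES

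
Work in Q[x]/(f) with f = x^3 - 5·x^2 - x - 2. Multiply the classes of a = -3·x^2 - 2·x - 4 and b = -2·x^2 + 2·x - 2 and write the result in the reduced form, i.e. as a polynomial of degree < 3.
First multiply in Q[x] without reducing: a · b = 6·x^4 - 2·x^3 + 10·x^2 - 4·x + 8. Now divide by f(x) = x^3 - 5·x^2 - x - 2, eliminating the leading term at each step:
  leading term 6·x^4: subtract (6·x)·f(x) = 6·x^4 - 30·x^3 - 6·x^2 - 12·x, leaving 28·x^3 + 16·x^2 + 8·x + 8
  leading term 28·x^3: subtract (28)·f(x) = 28·x^3 - 140·x^2 - 28·x - 56, leaving 156·x^2 + 36·x + 64
The degree is now < 3, so this is the remainder. Hence a · b ≡ 156·x^2 + 36·x + 64 in Q[x]/(f).

Final answer: a · b ≡ 156·x^2 + 36·x + 64 (mod f(x))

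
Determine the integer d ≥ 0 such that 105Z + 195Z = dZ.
In the PID Z, (a, b) is generated by gcd(a, b). Compute gcd(195, 105) with the extended Euclidean algorithm, tracking rows (r, s, t) with s·195 + t·105 = r:
  row A: (195, 1, 0)   [1·195 + 0·105 = 195]
  row B: (105, 0, 1)   [0·195 + 1·105 = 105]
  195 = 1·105 + 90   → row C = row A − 1·row B = (90, 1, −1)   [check: 1·195 − 1·105 = 90]
  105 = 1·90 + 15   → row D = row B − 1·row C = (15, −1, 2)   [check: −1·195 + 2·105 = 15]
  90 = 6·15 + 0   → remainder 0, stop. gcd = 15 (last nonzero row D).
So gcd(105, 195) = 15, with Bézout identity −1·195 + 2·105 = 15. Containment (⊇): the Bézout identity exhibits 15 as an element of (105, 195), giving (15) ⊆ (105, 195). Containment (⊆): since 15 | 105 and 15 | 195 (105 = 15·7, 195 = 15·13), every Z-linear combination of 105 and 195 is divisible by 15, so (105, 195) ⊆ (15). Therefore (105, 195) = (15), d = 15.

Final answer: (105, 195) = (15); d = 15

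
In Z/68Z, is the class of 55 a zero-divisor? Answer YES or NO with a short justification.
gcd(55, 68) = 1, so 55 is a unit in Z/68Z (it has a multiplicative inverse). A unit cannot be a zero-divisor: if 55·b ≡ 0 then multiplying both sides by 55^(−1) gives b ≡ 0. So 55 is not a zero-divisor.

Final answer: NO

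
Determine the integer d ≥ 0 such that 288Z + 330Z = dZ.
(288, 330) = (6); d = 6

In the PID Z, (a, b) is generated by gcd(a, b). Compute gcd(330, 288) with the extended Euclidean algorithm, tracking rows (r, s, t) with s·330 + t·288 = r:
  row A: (330, 1, 0)   [1·330 + 0·288 = 330]
  row B: (288, 0, 1)   [0·330 + 1·288 = 288]
  330 = 1·288 + 42   → row C = row A − 1·row B = (42, 1, −1)   [check: 1·330 − 1·288 = 42]
  288 = 6·42 + 36   → row D = row B − 6·row C = (36, −6, 7)   [check: −6·330 + 7·288 = 36]
  42 = 1·36 + 6   → row E = row C − 1·row D = (6, 7, −8)   [check: 7·330 − 8·288 = 6]
  36 = 6·6 + 0   → remainder 0, stop. gcd = 6 (last nonzero row E).
So gcd(288, 330) = 6, with Bézout identity 7·330 − 8·288 = 6. Containment (⊇): the Bézout identity exhibits 6 as an element of (288, 330), giving (6) ⊆ (288, 330). Containment (⊆): since 6 | 288 and 6 | 330 (288 = 6·48, 330 = 6·55), every Z-linear combination of 288 and 330 is divisible by 6, so (288, 330) ⊆ (6). Therefore (288, 330) = (6), d = 6.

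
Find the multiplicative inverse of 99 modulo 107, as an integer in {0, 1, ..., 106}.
Apply the extended Euclidean algorithm to (107, 99), tracking rows (r, s, t) with s·107 + t·99 = r. Each division r_prev = q·r_cur + r_new produces the new row as (previous row) − q·(current row):
  row A: (107, 1, 0)   [1·107 + 0·99 = 107]
  row B: (99, 0, 1)   [0·107 + 1·99 = 99]
  107 = 1·99 + 8   → row C = row A − 1·row B = (8, 1, −1)   [check: 1·107 − 1·99 = 8]
  99 = 12·8 + 3   → row D = row B − 12·row C = (3, −12, 13)   [check: −12·107 + 13·99 = 3]
  8 = 2·3 + 2   → row E = row C − 2·row D = (2, 25, −27)   [check: 25·107 − 27·99 = 2]
  3 = 1·2 + 1   → row F = row D − 1·row E = (1, −37, 40)   [check: −37·107 + 40·99 = 1]
  2 = 2·1 + 0   → remainder 0, stop. gcd = 1 (last nonzero row F).
The gcd is 1, so 99 is invertible mod 107. The last nonzero row gives −37·107 + 40·99 = 1, so t = 40. So 99^(−1) ≡ 40 (mod 107). Verify: 99 · 40 = 3960 ≡ 1 (mod 107). ✓

Final answer: 99^(−1) ≡ 40 (mod 107)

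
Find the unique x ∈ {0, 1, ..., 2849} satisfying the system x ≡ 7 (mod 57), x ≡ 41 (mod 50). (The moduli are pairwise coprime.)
The moduli 57, 50 are pairwise coprime, so by the CRT there is a unique solution mod 57·50 = 2850.
Solve by successive substitution. Start with x ≡ 7 (mod 57).
  Combine with x ≡ 41 (mod 50): write x = 7 + 57·t and require 7 + 57·t ≡ 41 (mod 50), i.e. 57·t ≡ 41 − 7 ≡ 34 (mod 50). Since 57^(−1) ≡ 43 (mod 50) (57 ≡ 7 (mod 50)), t ≡ 43·34 ≡ 12 (mod 50). So x ≡ 7 + 57·12 = 691 (mod 2850).
Unique solution in [0, 2850): x = 691.

Final answer: x ≡ 691 (mod 2850); the representative in [0, 2850) is 691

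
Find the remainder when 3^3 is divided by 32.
Use repeated squaring. Binary(3) = 11. Walk through the bits of the exponent 3 left-to-right: at each bit after the leading one, square the running value, then multiply by 3 if the bit is 1 (always reducing mod 32):
  bit 1 = 1 (leading): start with 3.
  bit 2 = 1: square 3^2 = 9; bit is 1, so multiply 9·3 = 27 (mod 32).
Final value: 3^3 ≡ 27 (mod 32).

Final answer: 27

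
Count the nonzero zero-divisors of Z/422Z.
In Z/422Z each nonzero element is either a unit (gcd with 422 is 1) or a zero-divisor (gcd > 1). The number of units is φ(422): factorise 422 = 2 · 211, so φ(422) = (2 − 1) · (211 − 1) = 1 · 210 = 210. The nonzero elements number 422 − 1 = 421. Hence the nonzero zero-divisors number 421 − 210 = 211.

Final answer: Z/422Z has 211 nonzero zero-divisors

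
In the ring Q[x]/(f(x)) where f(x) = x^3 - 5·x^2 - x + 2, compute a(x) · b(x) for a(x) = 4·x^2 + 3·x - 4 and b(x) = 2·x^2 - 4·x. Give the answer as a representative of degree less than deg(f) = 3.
a · b ≡ 138·x^2 + 30·x - 60 (mod f(x))

First multiply in Q[x] without reducing: a · b = 8·x^4 - 10·x^3 - 20·x^2 + 16·x. Now divide by f(x) = x^3 - 5·x^2 - x + 2, eliminating the leading term at each step:
  leading term 8·x^4: subtract (8·x)·f(x) = 8·x^4 - 40·x^3 - 8·x^2 + 16·x, leaving 30·x^3 - 12·x^2
  leading term 30·x^3: subtract (30)·f(x) = 30·x^3 - 150·x^2 - 30·x + 60, leaving 138·x^2 + 30·x - 60
The degree is now < 3, so this is the remainder. Hence a · b ≡ 138·x^2 + 30·x - 60 in Q[x]/(f).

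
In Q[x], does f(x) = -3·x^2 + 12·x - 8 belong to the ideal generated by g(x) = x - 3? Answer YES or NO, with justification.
In Q[x] the ideal (g) consists of all multiples of g, so f ∈ (g) iff g | f, i.e. iff the remainder of f on division by g is 0. Divide f by g (g is monic, so eliminate the leading term of the running remainder at each step):
  leading term -3·x^2: subtract (-3·x)·g(x) = -3·x^2 + 9·x, leaving 3·x - 8
  leading term 3·x: subtract (3)·g(x) = 3·x - 9, leaving 1
The remainder r(x) = 1 ≠ 0 (and deg r < deg g), so g ∤ f, i.e. f ∉ (g).

Final answer: NO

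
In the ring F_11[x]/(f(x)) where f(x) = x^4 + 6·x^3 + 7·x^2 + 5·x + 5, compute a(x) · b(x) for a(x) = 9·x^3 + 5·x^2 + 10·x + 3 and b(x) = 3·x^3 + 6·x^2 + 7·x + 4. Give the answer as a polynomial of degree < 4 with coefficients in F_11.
a · b ≡ 3·x^3 + 8·x^2 + 2·x + 5 (mod f(x))

Multiply as integer polynomials: a · b = 27·x^6 + 69·x^5 + 123·x^4 + 140·x^3 + 108·x^2 + 61·x + 12. Reducing coefficients mod 11: a · b ≡ 5·x^6 + 3·x^5 + 2·x^4 + 8·x^3 + 9·x^2 + 6·x + 1. Now divide by f(x) = x^4 + 6·x^3 + 7·x^2 + 5·x + 5 in F_11[x], eliminating the leading term at each step:
  leading term 5·x^6: subtract (5·x^2)·f(x) = 5·x^6 + 8·x^5 + 2·x^4 + 3·x^3 + 3·x^2, leaving 6·x^5 + 5·x^3 + 6·x^2 + 6·x + 1 (coefficients mod 11)
  leading term 6·x^5: subtract (6·x)·f(x) = 6·x^5 + 3·x^4 + 9·x^3 + 8·x^2 + 8·x, leaving 8·x^4 + 7·x^3 + 9·x^2 + 9·x + 1 (coefficients mod 11)
  leading term 8·x^4: subtract (8)·f(x) = 8·x^4 + 4·x^3 + x^2 + 7·x + 7, leaving 3·x^3 + 8·x^2 + 2·x + 5 (coefficients mod 11)
The degree is now < 4, so this is the remainder. Hence a · b ≡ 3·x^3 + 8·x^2 + 2·x + 5 in F_11[x]/(f).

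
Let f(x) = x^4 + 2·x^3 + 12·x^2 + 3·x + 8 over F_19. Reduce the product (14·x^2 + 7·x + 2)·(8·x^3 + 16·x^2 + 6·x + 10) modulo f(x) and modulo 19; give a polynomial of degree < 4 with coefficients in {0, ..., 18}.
a · b ≡ 10·x^3 + 4·x^2 + 6·x + 9 (mod f(x))

Multiply as integer polynomials: a · b = 112·x^5 + 280·x^4 + 212·x^3 + 214·x^2 + 82·x + 20. Reducing coefficients mod 19: a · b ≡ 17·x^5 + 14·x^4 + 3·x^3 + 5·x^2 + 6·x + 1. Now divide by f(x) = x^4 + 2·x^3 + 12·x^2 + 3·x + 8 in F_19[x], eliminating the leading term at each step:
  leading term 17·x^5: subtract (17·x)·f(x) = 17·x^5 + 15·x^4 + 14·x^3 + 13·x^2 + 3·x, leaving 18·x^4 + 8·x^3 + 11·x^2 + 3·x + 1 (coefficients mod 19)
  leading term 18·x^4: subtract (18)·f(x) = 18·x^4 + 17·x^3 + 7·x^2 + 16·x + 11, leaving 10·x^3 + 4·x^2 + 6·x + 9 (coefficients mod 19)
The degree is now < 4, so this is the remainder. Hence a · b ≡ 10·x^3 + 4·x^2 + 6·x + 9 in F_19[x]/(f).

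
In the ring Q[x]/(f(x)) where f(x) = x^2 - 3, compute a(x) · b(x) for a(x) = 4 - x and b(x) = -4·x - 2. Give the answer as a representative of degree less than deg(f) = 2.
a · b ≡ 4 - 14·x (mod f(x))

First multiply in Q[x] without reducing: a · b = 4·x^2 - 14·x - 8. Now divide by f(x) = x^2 - 3, eliminating the leading term at each step:
  leading term 4·x^2: subtract (4)·f(x) = 4·x^2 - 12, leaving 4 - 14·x
The degree is now < 2, so this is the remainder. Hence a · b ≡ 4 - 14·x in Q[x]/(f).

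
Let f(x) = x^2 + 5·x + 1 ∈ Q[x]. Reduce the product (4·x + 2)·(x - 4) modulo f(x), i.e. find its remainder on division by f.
First multiply in Q[x] without reducing: a · b = 4·x^2 - 14·x - 8. Now divide by f(x) = x^2 + 5·x + 1, eliminating the leading term at each step:
  leading term 4·x^2: subtract (4)·f(x) = 4·x^2 + 20·x + 4, leaving -34·x - 12
The degree is now < 2, so this is the remainder. Hence a · b ≡ -34·x - 12 in Q[x]/(f).

Final answer: a · b ≡ -34·x - 12 (mod f(x))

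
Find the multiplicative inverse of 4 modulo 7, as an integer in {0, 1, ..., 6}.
Apply the extended Euclidean algorithm to (7, 4), tracking rows (r, s, t) with s·7 + t·4 = r. Each division r_prev = q·r_cur + r_new produces the new row as (previous row) − q·(current row):
  row A: (7, 1, 0)   [1·7 + 0·4 = 7]
  row B: (4, 0, 1)   [0·7 + 1·4 = 4]
  7 = 1·4 + 3   → row C = row A − 1·row B = (3, 1, −1)   [check: 1·7 − 1·4 = 3]
  4 = 1·3 + 1   → row D = row B − 1·row C = (1, −1, 2)   [check: −1·7 + 2·4 = 1]
  3 = 3·1 + 0   → remainder 0, stop. gcd = 1 (last nonzero row D).
The gcd is 1, so 4 is invertible mod 7. The last nonzero row gives −1·7 + 2·4 = 1, so t = 2. So 4^(−1) ≡ 2 (mod 7). Verify: 4 · 2 = 8 ≡ 1 (mod 7). ✓

Final answer: 4^(−1) ≡ 2 (mod 7)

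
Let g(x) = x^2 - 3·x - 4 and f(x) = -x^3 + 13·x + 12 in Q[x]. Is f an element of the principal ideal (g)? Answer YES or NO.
YES

In Q[x] the ideal (g) consists of all multiples of g, so f ∈ (g) iff g | f, i.e. iff the remainder of f on division by g is 0. Divide f by g (g is monic, so eliminate the leading term of the running remainder at each step):
  leading term -x^3: subtract (-x)·g(x) = -x^3 + 3·x^2 + 4·x, leaving -3·x^2 + 9·x + 12
  leading term -3·x^2: subtract (-3)·g(x) = -3·x^2 + 9·x + 12, leaving 0
The remainder is 0, so f(x) = g(x) · h(x) with h(x) = -x - 3. Hence g | f, i.e. f ∈ (g).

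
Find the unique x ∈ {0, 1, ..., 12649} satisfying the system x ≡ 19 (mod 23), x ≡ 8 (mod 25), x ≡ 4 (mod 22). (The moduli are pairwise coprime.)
x ≡ 6758 (mod 12650); the representative in [0, 12650) is 6758

The moduli 23, 25, 22 are pairwise coprime, so by the CRT there is a unique solution mod 23·25·22 = 12650.
Solve by successive substitution. Start with x ≡ 19 (mod 23).
  Combine with x ≡ 8 (mod 25): write x = 19 + 23·t and require 19 + 23·t ≡ 8 (mod 25), i.e. 23·t ≡ 8 − 19 ≡ 14 (mod 25). Since 23^(−1) ≡ 12 (mod 25), t ≡ 12·14 ≡ 18 (mod 25). So x ≡ 19 + 23·18 = 433 (mod 575).
  Combine with x ≡ 4 (mod 22): write x = 433 + 575·t and require 433 + 575·t ≡ 4 (mod 22), i.e. 575·t ≡ 4 − 433 ≡ 11 (mod 22). Since 575^(−1) ≡ 15 (mod 22) (575 ≡ 3 (mod 22)), t ≡ 15·11 ≡ 11 (mod 22). So x ≡ 433 + 575·11 = 6758 (mod 12650).
Unique solution in [0, 12650): x = 6758.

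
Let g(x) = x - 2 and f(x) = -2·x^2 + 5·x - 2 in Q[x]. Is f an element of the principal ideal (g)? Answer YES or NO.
YES

In Q[x] the ideal (g) consists of all multiples of g, so f ∈ (g) iff g | f, i.e. iff the remainder of f on division by g is 0. Divide f by g (g is monic, so eliminate the leading term of the running remainder at each step):
  leading term -2·x^2: subtract (-2·x)·g(x) = -2·x^2 + 4·x, leaving x - 2
  leading term x: subtract (1)·g(x) = x - 2, leaving 0
The remainder is 0, so f(x) = g(x) · h(x) with h(x) = 1 - 2·x. Hence g | f, i.e. f ∈ (g).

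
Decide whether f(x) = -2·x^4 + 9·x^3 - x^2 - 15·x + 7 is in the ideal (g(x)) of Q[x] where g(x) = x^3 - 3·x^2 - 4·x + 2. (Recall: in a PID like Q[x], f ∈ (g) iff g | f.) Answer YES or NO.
NO

In Q[x] the ideal (g) consists of all multiples of g, so f ∈ (g) iff g | f, i.e. iff the remainder of f on division by g is 0. Divide f by g (g is monic, so eliminate the leading term of the running remainder at each step):
  leading term -2·x^4: subtract (-2·x)·g(x) = -2·x^4 + 6·x^3 + 8·x^2 - 4·x, leaving 3·x^3 - 9·x^2 - 11·x + 7
  leading term 3·x^3: subtract (3)·g(x) = 3·x^3 - 9·x^2 - 12·x + 6, leaving x + 1
The remainder r(x) = x + 1 ≠ 0 (and deg r < deg g), so g ∤ f, i.e. f ∉ (g).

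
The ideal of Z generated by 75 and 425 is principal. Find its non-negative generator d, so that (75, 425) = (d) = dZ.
In the PID Z, (a, b) is generated by gcd(a, b). Compute gcd(425, 75) with the extended Euclidean algorithm, tracking rows (r, s, t) with s·425 + t·75 = r:
  row A: (425, 1, 0)   [1·425 + 0·75 = 425]
  row B: (75, 0, 1)   [0·425 + 1·75 = 75]
  425 = 5·75 + 50   → row C = row A − 5·row B = (50, 1, −5)   [check: 1·425 − 5·75 = 50]
  75 = 1·50 + 25   → row D = row B − 1·row C = (25, −1, 6)   [check: −1·425 + 6·75 = 25]
  50 = 2·25 + 0   → remainder 0, stop. gcd = 25 (last nonzero row D).
So gcd(75, 425) = 25, with Bézout identity −1·425 + 6·75 = 25. Containment (⊇): the Bézout identity exhibits 25 as an element of (75, 425), giving (25) ⊆ (75, 425). Containment (⊆): since 25 | 75 and 25 | 425 (75 = 25·3, 425 = 25·17), every Z-linear combination of 75 and 425 is divisible by 25, so (75, 425) ⊆ (25). Therefore (75, 425) = (25), d = 25.

Final answer: (75, 425) = (25); d = 25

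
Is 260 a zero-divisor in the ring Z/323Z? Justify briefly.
NO

gcd(260, 323) = 1, so 260 is a unit in Z/323Z (it has a multiplicative inverse). A unit cannot be a zero-divisor: if 260·b ≡ 0 then multiplying both sides by 260^(−1) gives b ≡ 0. So 260 is not a zero-divisor.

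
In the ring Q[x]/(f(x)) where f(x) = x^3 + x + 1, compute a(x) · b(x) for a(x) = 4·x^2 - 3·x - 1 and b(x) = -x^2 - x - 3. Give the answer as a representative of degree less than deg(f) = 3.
First multiply in Q[x] without reducing: a · b = -4·x^4 - x^3 - 8·x^2 + 10·x + 3. Now divide by f(x) = x^3 + x + 1, eliminating the leading term at each step:
  leading term -4·x^4: subtract (-4·x)·f(x) = -4·x^4 - 4·x^2 - 4·x, leaving -x^3 - 4·x^2 + 14·x + 3
  leading term -x^3: subtract (-1)·f(x) = -x^3 - x - 1, leaving -4·x^2 + 15·x + 4
The degree is now < 3, so this is the remainder. Hence a · b ≡ -4·x^2 + 15·x + 4 in Q[x]/(f).

Final answer: a · b ≡ -4·x^2 + 15·x + 4 (mod f(x))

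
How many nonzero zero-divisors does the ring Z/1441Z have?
Z/1441Z has 140 nonzero zero-divisors

In Z/1441Z each nonzero element is either a unit (gcd with 1441 is 1) or a zero-divisor (gcd > 1). The number of units is φ(1441): factorise 1441 = 11 · 131, so φ(1441) = (11 − 1) · (131 − 1) = 10 · 130 = 1300. The nonzero elements number 1441 − 1 = 1440. Hence the nonzero zero-divisors number 1440 − 1300 = 140.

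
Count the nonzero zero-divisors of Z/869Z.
Z/869Z has 88 nonzero zero-divisors

In Z/869Z each nonzero element is either a unit (gcd with 869 is 1) or a zero-divisor (gcd > 1). The number of units is φ(869): factorise 869 = 11 · 79, so φ(869) = (11 − 1) · (79 − 1) = 10 · 78 = 780. The nonzero elements number 869 − 1 = 868. Hence the nonzero zero-divisors number 868 − 780 = 88.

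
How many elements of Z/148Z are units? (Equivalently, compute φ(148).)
An element a ∈ Z/148Z is a unit iff gcd(a, 148) = 1, so the number of units is φ(148). φ is multiplicative, with φ(p^e) = p^e − p^(e−1). Factorise 148 = 2^2 · 37. Then
  φ(148) = (2^2 − 2^1) · (37 − 1) = 2 · 36 = 72.

Final answer: Z/148Z has φ(148) = 72 units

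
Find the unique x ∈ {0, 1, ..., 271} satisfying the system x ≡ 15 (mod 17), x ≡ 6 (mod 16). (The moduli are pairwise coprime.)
The moduli 17, 16 are pairwise coprime, so by the CRT there is a unique solution mod 17·16 = 272.
Solve by successive substitution. Start with x ≡ 15 (mod 17).
  Combine with x ≡ 6 (mod 16): write x = 15 + 17·t and require 15 + 17·t ≡ 6 (mod 16), i.e. 17·t ≡ 6 − 15 ≡ 7 (mod 16). Since 17^(−1) ≡ 1 (mod 16) (17 ≡ 1 (mod 16)), t ≡ 1·7 ≡ 7 (mod 16). So x ≡ 15 + 17·7 = 134 (mod 272).
Unique solution in [0, 272): x = 134.

Final answer: x ≡ 134 (mod 272); the representative in [0, 272) is 134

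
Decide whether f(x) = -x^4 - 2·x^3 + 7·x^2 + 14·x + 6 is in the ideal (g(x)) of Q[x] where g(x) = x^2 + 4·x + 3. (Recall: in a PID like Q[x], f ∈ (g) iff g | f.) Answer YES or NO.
In Q[x] the ideal (g) consists of all multiples of g, so f ∈ (g) iff g | f, i.e. iff the remainder of f on division by g is 0. Divide f by g (g is monic, so eliminate the leading term of the running remainder at each step):
  leading term -x^4: subtract (-x^2)·g(x) = -x^4 - 4·x^3 - 3·x^2, leaving 2·x^3 + 10·x^2 + 14·x + 6
  leading term 2·x^3: subtract (2·x)·g(x) = 2·x^3 + 8·x^2 + 6·x, leaving 2·x^2 + 8·x + 6
  leading term 2·x^2: subtract (2)·g(x) = 2·x^2 + 8·x + 6, leaving 0
The remainder is 0, so f(x) = g(x) · h(x) with h(x) = -x^2 + 2·x + 2. Hence g | f, i.e. f ∈ (g).

Final answer: YES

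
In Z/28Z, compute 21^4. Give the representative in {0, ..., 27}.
Use repeated squaring. Binary(4) = 100. Walk through the bits of the exponent 4 left-to-right: at each bit after the leading one, square the running value, then multiply by 21 if the bit is 1 (always reducing mod 28):
  bit 1 = 1 (leading): start with 21.
  bit 2 = 0: square 21^2 = 441 ≡ 21 (mod 28).
  bit 3 = 0: square 21^2 = 441 ≡ 21 (mod 28).
Final value: 21^4 ≡ 21 (mod 28).

Final answer: 21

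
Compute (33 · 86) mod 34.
16

Reduce the factors first: 86 ≡ 18 (mod 34), so 33 · 86 ≡ 33 · 18 (mod 34). 33 · 18 = 594. Dividing by 34: 594 = 17·34 + 16. So (33 · 86) mod 34 = 16.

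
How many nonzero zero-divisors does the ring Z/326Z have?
Z/326Z has 163 nonzero zero-divisors

In Z/326Z each nonzero element is either a unit (gcd with 326 is 1) or a zero-divisor (gcd > 1). The number of units is φ(326): factorise 326 = 2 · 163, so φ(326) = (2 − 1) · (163 − 1) = 1 · 162 = 162. The nonzero elements number 326 − 1 = 325. Hence the nonzero zero-divisors number 325 − 162 = 163.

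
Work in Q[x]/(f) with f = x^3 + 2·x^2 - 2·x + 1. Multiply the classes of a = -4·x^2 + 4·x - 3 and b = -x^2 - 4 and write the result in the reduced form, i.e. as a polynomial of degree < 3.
a · b ≡ 51·x^2 - 44·x + 24 (mod f(x))

First multiply in Q[x] without reducing: a · b = 4·x^4 - 4·x^3 + 19·x^2 - 16·x + 12. Now divide by f(x) = x^3 + 2·x^2 - 2·x + 1, eliminating the leading term at each step:
  leading term 4·x^4: subtract (4·x)·f(x) = 4·x^4 + 8·x^3 - 8·x^2 + 4·x, leaving -12·x^3 + 27·x^2 - 20·x + 12
  leading term -12·x^3: subtract (-12)·f(x) = -12·x^3 - 24·x^2 + 24·x - 12, leaving 51·x^2 - 44·x + 24
The degree is now < 3, so this is the remainder. Hence a · b ≡ 51·x^2 - 44·x + 24 in Q[x]/(f).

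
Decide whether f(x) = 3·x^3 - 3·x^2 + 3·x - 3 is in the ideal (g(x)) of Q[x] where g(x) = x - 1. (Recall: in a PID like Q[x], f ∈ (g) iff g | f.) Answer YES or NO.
In Q[x] the ideal (g) consists of all multiples of g, so f ∈ (g) iff g | f, i.e. iff the remainder of f on division by g is 0. Divide f by g (g is monic, so eliminate the leading term of the running remainder at each step):
  leading term 3·x^3: subtract (3·x^2)·g(x) = 3·x^3 - 3·x^2, leaving 3·x - 3
  leading term 3·x: subtract (3)·g(x) = 3·x - 3, leaving 0
The remainder is 0, so f(x) = g(x) · h(x) with h(x) = 3·x^2 + 3. Hence g | f, i.e. f ∈ (g).

Final answer: YES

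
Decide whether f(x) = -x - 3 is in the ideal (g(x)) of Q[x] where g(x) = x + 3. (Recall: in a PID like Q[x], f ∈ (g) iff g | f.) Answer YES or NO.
In Q[x] the ideal (g) consists of all multiples of g, so f ∈ (g) iff g | f, i.e. iff the remainder of f on division by g is 0. Divide f by g (g is monic, so eliminate the leading term of the running remainder at each step):
  leading term -x: subtract (-1)·g(x) = -x - 3, leaving 0
The remainder is 0, so f(x) = g(x) · h(x) with h(x) = -1. Hence g | f, i.e. f ∈ (g).

Final answer: YES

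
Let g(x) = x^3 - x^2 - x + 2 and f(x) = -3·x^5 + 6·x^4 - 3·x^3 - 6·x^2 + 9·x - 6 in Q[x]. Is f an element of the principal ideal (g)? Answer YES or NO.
In Q[x] the ideal (g) consists of all multiples of g, so f ∈ (g) iff g | f, i.e. iff the remainder of f on division by g is 0. Divide f by g (g is monic, so eliminate the leading term of the running remainder at each step):
  leading term -3·x^5: subtract (-3·x^2)·g(x) = -3·x^5 + 3·x^4 + 3·x^3 - 6·x^2, leaving 3·x^4 - 6·x^3 + 9·x - 6
  leading term 3·x^4: subtract (3·x)·g(x) = 3·x^4 - 3·x^3 - 3·x^2 + 6·x, leaving -3·x^3 + 3·x^2 + 3·x - 6
  leading term -3·x^3: subtract (-3)·g(x) = -3·x^3 + 3·x^2 + 3·x - 6, leaving 0
The remainder is 0, so f(x) = g(x) · h(x) with h(x) = -3·x^2 + 3·x - 3. Hence g | f, i.e. f ∈ (g).

Final answer: YES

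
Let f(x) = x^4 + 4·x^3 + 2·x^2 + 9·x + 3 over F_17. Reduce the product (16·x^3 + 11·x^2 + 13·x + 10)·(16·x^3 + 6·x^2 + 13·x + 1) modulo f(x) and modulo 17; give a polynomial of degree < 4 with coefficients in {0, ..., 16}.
Multiply as integer polynomials: a · b = 256·x^6 + 272·x^5 + 482·x^4 + 397·x^3 + 240·x^2 + 143·x + 10. Reducing coefficients mod 17: a · b ≡ x^6 + 6·x^4 + 6·x^3 + 2·x^2 + 7·x + 10. Now divide by f(x) = x^4 + 4·x^3 + 2·x^2 + 9·x + 3 in F_17[x], eliminating the leading term at each step:
  leading term x^6: subtract (x^2)·f(x) = x^6 + 4·x^5 + 2·x^4 + 9·x^3 + 3·x^2, leaving 13·x^5 + 4·x^4 + 14·x^3 + 16·x^2 + 7·x + 10 (coefficients mod 17)
  leading term 13·x^5: subtract (13·x)·f(x) = 13·x^5 + x^4 + 9·x^3 + 15·x^2 + 5·x, leaving 3·x^4 + 5·x^3 + x^2 + 2·x + 10 (coefficients mod 17)
  leading term 3·x^4: subtract (3)·f(x) = 3·x^4 + 12·x^3 + 6·x^2 + 10·x + 9, leaving 10·x^3 + 12·x^2 + 9·x + 1 (coefficients mod 17)
The degree is now < 4, so this is the remainder. Hence a · b ≡ 10·x^3 + 12·x^2 + 9·x + 1 in F_17[x]/(f).

Final answer: a · b ≡ 10·x^3 + 12·x^2 + 9·x + 1 (mod f(x))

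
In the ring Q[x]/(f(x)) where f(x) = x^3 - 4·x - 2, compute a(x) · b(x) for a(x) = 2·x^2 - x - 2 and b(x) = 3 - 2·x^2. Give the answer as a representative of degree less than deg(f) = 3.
First multiply in Q[x] without reducing: a · b = -4·x^4 + 2·x^3 + 10·x^2 - 3·x - 6. Now divide by f(x) = x^3 - 4·x - 2, eliminating the leading term at each step:
  leading term -4·x^4: subtract (-4·x)·f(x) = -4·x^4 + 16·x^2 + 8·x, leaving 2·x^3 - 6·x^2 - 11·x - 6
  leading term 2·x^3: subtract (2)·f(x) = 2·x^3 - 8·x - 4, leaving -6·x^2 - 3·x - 2
The degree is now < 3, so this is the remainder. Hence a · b ≡ -6·x^2 - 3·x - 2 in Q[x]/(f).

Final answer: a · b ≡ -6·x^2 - 3·x - 2 (mod f(x))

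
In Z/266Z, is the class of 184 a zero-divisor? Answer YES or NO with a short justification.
YES

gcd(184, 266) = 2 > 1, so 184 is not a unit in Z/266Z. In Z/nZ every nonzero non-unit is a zero-divisor: explicitly, take b = 266/gcd = 133 ≠ 0 (mod 266); then 184·133 = 24472 = 92·266, i.e. 184·133 ≡ 0 (mod 266). So 184 is a zero-divisor.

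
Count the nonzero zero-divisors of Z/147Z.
Z/147Z has 62 nonzero zero-divisors

In Z/147Z each nonzero element is either a unit (gcd with 147 is 1) or a zero-divisor (gcd > 1). The number of units is φ(147): factorise 147 = 3 · 7^2, so φ(147) = (3 − 1) · (7^2 − 7^1) = 2 · 42 = 84. The nonzero elements number 147 − 1 = 146. Hence the nonzero zero-divisors number 146 − 84 = 62.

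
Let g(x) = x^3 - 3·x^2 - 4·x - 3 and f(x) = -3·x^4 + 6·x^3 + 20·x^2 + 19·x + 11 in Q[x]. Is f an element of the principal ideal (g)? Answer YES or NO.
In Q[x] the ideal (g) consists of all multiples of g, so f ∈ (g) iff g | f, i.e. iff the remainder of f on division by g is 0. Divide f by g (g is monic, so eliminate the leading term of the running remainder at each step):
  leading term -3·x^4: subtract (-3·x)·g(x) = -3·x^4 + 9·x^3 + 12·x^2 + 9·x, leaving -3·x^3 + 8·x^2 + 10·x + 11
  leading term -3·x^3: subtract (-3)·g(x) = -3·x^3 + 9·x^2 + 12·x + 9, leaving -x^2 - 2·x + 2
The remainder r(x) = -x^2 - 2·x + 2 ≠ 0 (and deg r < deg g), so g ∤ f, i.e. f ∉ (g).

Final answer: NO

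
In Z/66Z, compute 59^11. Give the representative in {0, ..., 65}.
59

Use repeated squaring. Binary(11) = 1011. Walk through the bits of the exponent 11 left-to-right: at each bit after the leading one, square the running value, then multiply by 59 if the bit is 1 (always reducing mod 66):
  bit 1 = 1 (leading): start with 59.
  bit 2 = 0: square 59^2 = 3481 ≡ 49 (mod 66).
  bit 3 = 1: square 49^2 = 2401 ≡ 25; bit is 1, so multiply 25·59 = 1475 ≡ 23 (mod 66).
  bit 4 = 1: square 23^2 = 529 ≡ 1; bit is 1, so multiply 1·59 = 59 (mod 66).
Final value: 59^11 ≡ 59 (mod 66).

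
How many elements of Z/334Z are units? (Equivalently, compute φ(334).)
An element a ∈ Z/334Z is a unit iff gcd(a, 334) = 1, so the number of units is φ(334). φ is multiplicative, with φ(p^e) = p^e − p^(e−1). Factorise 334 = 2 · 167. Then
  φ(334) = (2 − 1) · (167 − 1) = 1 · 166 = 166.

Final answer: Z/334Z has φ(334) = 166 units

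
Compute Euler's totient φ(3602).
φ is multiplicative, with φ(p^e) = p^e − p^(e−1). Factorise 3602 = 2 · 1801. Then
  φ(3602) = (2 − 1) · (1801 − 1) = 1 · 1800 = 1800.

Final answer: φ(3602) = 1800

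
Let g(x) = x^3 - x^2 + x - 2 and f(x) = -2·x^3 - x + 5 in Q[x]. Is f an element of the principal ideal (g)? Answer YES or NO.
In Q[x] the ideal (g) consists of all multiples of g, so f ∈ (g) iff g | f, i.e. iff the remainder of f on division by g is 0. Divide f by g (g is monic, so eliminate the leading term of the running remainder at each step):
  leading term -2·x^3: subtract (-2)·g(x) = -2·x^3 + 2·x^2 - 2·x + 4, leaving -2·x^2 + x + 1
The remainder r(x) = -2·x^2 + x + 1 ≠ 0 (and deg r < deg g), so g ∤ f, i.e. f ∉ (g).

Final answer: NO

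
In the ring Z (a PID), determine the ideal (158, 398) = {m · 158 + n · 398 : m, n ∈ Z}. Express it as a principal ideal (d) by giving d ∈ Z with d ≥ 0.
(158, 398) = (2); d = 2

In the PID Z, (a, b) is generated by gcd(a, b). Compute gcd(398, 158) with the extended Euclidean algorithm, tracking rows (r, s, t) with s·398 + t·158 = r:
  row A: (398, 1, 0)   [1·398 + 0·158 = 398]
  row B: (158, 0, 1)   [0·398 + 1·158 = 158]
  398 = 2·158 + 82   → row C = row A − 2·row B = (82, 1, −2)   [check: 1·398 − 2·158 = 82]
  158 = 1·82 + 76   → row D = row B − 1·row C = (76, −1, 3)   [check: −1·398 + 3·158 = 76]
  82 = 1·76 + 6   → row E = row C − 1·row D = (6, 2, −5)   [check: 2·398 − 5·158 = 6]
  76 = 12·6 + 4   → row F = row D − 12·row E = (4, −25, 63)   [check: −25·398 + 63·158 = 4]
  6 = 1·4 + 2   → row G = row E − 1·row F = (2, 27, −68)   [check: 27·398 − 68·158 = 2]
  4 = 2·2 + 0   → remainder 0, stop. gcd = 2 (last nonzero row G).
So gcd(158, 398) = 2, with Bézout identity 27·398 − 68·158 = 2. Containment (⊇): the Bézout identity exhibits 2 as an element of (158, 398), giving (2) ⊆ (158, 398). Containment (⊆): since 2 | 158 and 2 | 398 (158 = 2·79, 398 = 2·199), every Z-linear combination of 158 and 398 is divisible by 2, so (158, 398) ⊆ (2). Therefore (158, 398) = (2), d = 2.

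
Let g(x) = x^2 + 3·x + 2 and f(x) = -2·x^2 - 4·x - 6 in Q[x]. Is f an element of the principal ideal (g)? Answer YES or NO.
NO

In Q[x] the ideal (g) consists of all multiples of g, so f ∈ (g) iff g | f, i.e. iff the remainder of f on division by g is 0. Divide f by g (g is monic, so eliminate the leading term of the running remainder at each step):
  leading term -2·x^2: subtract (-2)·g(x) = -2·x^2 - 6·x - 4, leaving 2·x - 2
The remainder r(x) = 2·x - 2 ≠ 0 (and deg r < deg g), so g ∤ f, i.e. f ∉ (g).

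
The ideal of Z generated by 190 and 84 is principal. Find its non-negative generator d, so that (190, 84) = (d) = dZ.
(190, 84) = (2); d = 2

In the PID Z, (a, b) is generated by gcd(a, b). Compute gcd(190, 84) with the extended Euclidean algorithm, tracking rows (r, s, t) with s·190 + t·84 = r:
  row A: (190, 1, 0)   [1·190 + 0·84 = 190]
  row B: (84, 0, 1)   [0·190 + 1·84 = 84]
  190 = 2·84 + 22   → row C = row A − 2·row B = (22, 1, −2)   [check: 1·190 − 2·84 = 22]
  84 = 3·22 + 18   → row D = row B − 3·row C = (18, −3, 7)   [check: −3·190 + 7·84 = 18]
  22 = 1·18 + 4   → row E = row C − 1·row D = (4, 4, −9)   [check: 4·190 − 9·84 = 4]
  18 = 4·4 + 2   → row F = row D − 4·row E = (2, −19, 43)   [check: −19·190 + 43·84 = 2]
  4 = 2·2 + 0   → remainder 0, stop. gcd = 2 (last nonzero row F).
So gcd(190, 84) = 2, with Bézout identity −19·190 + 43·84 = 2. Containment (⊇): the Bézout identity exhibits 2 as an element of (190, 84), giving (2) ⊆ (190, 84). Containment (⊆): since 2 | 190 and 2 | 84 (190 = 2·95, 84 = 2·42), every Z-linear combination of 190 and 84 is divisible by 2, so (190, 84) ⊆ (2). Therefore (190, 84) = (2), d = 2.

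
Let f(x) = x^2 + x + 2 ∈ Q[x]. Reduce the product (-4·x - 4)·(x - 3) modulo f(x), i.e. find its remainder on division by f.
First multiply in Q[x] without reducing: a · b = -4·x^2 + 8·x + 12. Now divide by f(x) = x^2 + x + 2, eliminating the leading term at each step:
  leading term -4·x^2: subtract (-4)·f(x) = -4·x^2 - 4·x - 8, leaving 12·x + 20
The degree is now < 2, so this is the remainder. Hence a · b ≡ 12·x + 20 in Q[x]/(f).

Final answer: a · b ≡ 12·x + 20 (mod f(x))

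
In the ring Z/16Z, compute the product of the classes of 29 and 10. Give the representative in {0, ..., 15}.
Reduce the factors first: 29 ≡ 13 (mod 16), so 29 · 10 ≡ 13 · 10 (mod 16). 13 · 10 = 130. Dividing by 16: 130 = 8·16 + 2. So (29 · 10) mod 16 = 2.

Final answer: 2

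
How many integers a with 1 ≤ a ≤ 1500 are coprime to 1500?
400

The number of a ∈ {1, ..., 1500} with gcd(a, 1500) = 1 is by definition Euler's totient φ(1500). φ is multiplicative, with φ(p^e) = p^e − p^(e−1). Factorise 1500 = 2^2 · 3 · 5^3. Then
  φ(1500) = (2^2 − 2^1) · (3 − 1) · (5^3 − 5^2) = 2 · 2 · 100 = 400.
So there are 400 such integers.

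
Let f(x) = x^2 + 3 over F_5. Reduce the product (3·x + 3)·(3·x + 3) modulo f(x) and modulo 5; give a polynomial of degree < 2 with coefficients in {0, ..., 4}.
Multiply as integer polynomials: a · b = 9·x^2 + 18·x + 9. Reducing coefficients mod 5: a · b ≡ 4·x^2 + 3·x + 4. Now divide by f(x) = x^2 + 3 in F_5[x], eliminating the leading term at each step:
  leading term 4·x^2: subtract (4)·f(x) = 4·x^2 + 2, leaving 3·x + 2 (coefficients mod 5)
The degree is now < 2, so this is the remainder. Hence a · b ≡ 3·x + 2 in F_5[x]/(f).

Final answer: a · b ≡ 3·x + 2 (mod f(x))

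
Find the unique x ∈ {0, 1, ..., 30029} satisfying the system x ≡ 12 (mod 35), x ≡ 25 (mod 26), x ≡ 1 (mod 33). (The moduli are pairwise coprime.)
The moduli 35, 26, 33 are pairwise coprime, so by the CRT there is a unique solution mod 35·26·33 = 30030.
Solve by successive substitution. Start with x ≡ 12 (mod 35).
  Combine with x ≡ 25 (mod 26): write x = 12 + 35·t and require 12 + 35·t ≡ 25 (mod 26), i.e. 35·t ≡ 25 − 12 ≡ 13 (mod 26). Since 35^(−1) ≡ 3 (mod 26) (35 ≡ 9 (mod 26)), t ≡ 3·13 ≡ 13 (mod 26). So x ≡ 12 + 35·13 = 467 (mod 910).
  Combine with x ≡ 1 (mod 33): write x = 467 + 910·t and require 467 + 910·t ≡ 1 (mod 33), i.e. 910·t ≡ 1 − 467 ≡ 29 (mod 33). Since 910^(−1) ≡ 7 (mod 33) (910 ≡ 19 (mod 33)), t ≡ 7·29 ≡ 5 (mod 33). So x ≡ 467 + 910·5 = 5017 (mod 30030).
Unique solution in [0, 30030): x = 5017.

Final answer: x ≡ 5017 (mod 30030); the representative in [0, 30030) is 5017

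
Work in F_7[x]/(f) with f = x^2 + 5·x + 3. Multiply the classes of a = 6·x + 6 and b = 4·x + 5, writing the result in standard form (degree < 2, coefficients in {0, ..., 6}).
Multiply as integer polynomials: a · b = 24·x^2 + 54·x + 30. Reducing coefficients mod 7: a · b ≡ 3·x^2 + 5·x + 2. Now divide by f(x) = x^2 + 5·x + 3 in F_7[x], eliminating the leading term at each step:
  leading term 3·x^2: subtract (3)·f(x) = 3·x^2 + x + 2, leaving 4·x (coefficients mod 7)
The degree is now < 2, so this is the remainder. Hence a · b ≡ 4·x in F_7[x]/(f).

Final answer: a · b ≡ 4·x (mod f(x))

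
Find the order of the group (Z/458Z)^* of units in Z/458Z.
|(Z/458Z)^*| = 228

(Z/458Z)^* consists of the classes a with gcd(a, 458) = 1, so its order is φ(458). φ is multiplicative, with φ(p^e) = p^e − p^(e−1). Factorise 458 = 2 · 229. Then
  φ(458) = (2 − 1) · (229 − 1) = 1 · 228 = 228.
Thus |(Z/458Z)^*| = 228.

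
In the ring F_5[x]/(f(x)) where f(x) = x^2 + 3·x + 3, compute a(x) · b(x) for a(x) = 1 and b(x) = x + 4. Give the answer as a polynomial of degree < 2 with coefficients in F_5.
Multiply as integer polynomials: a · b = x + 4. Reducing coefficients mod 5: a · b ≡ x + 4. This already has degree < 2, so no reduction by f is needed. Hence a · b ≡ x + 4 in F_5[x]/(f).

Final answer: a · b ≡ x + 4 (mod f(x))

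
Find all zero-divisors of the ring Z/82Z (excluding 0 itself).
An element a ∈ Z/82Z (with a ≠ 0) is a zero-divisor iff gcd(a, 82) > 1 (because a is a unit precisely when gcd(a, n) = 1, and in Z/nZ every nonzero, non-unit element is a zero-divisor). Scan a = 1, ..., 81 and keep those with gcd(a, 82) > 1:
  gcd(2, 82) = 2, gcd(4, 82) = 2, gcd(6, 82) = 2, gcd(8, 82) = 2, gcd(10, 82) = 2, gcd(12, 82) = 2, gcd(14, 82) = 2, gcd(16, 82) = 2, gcd(18, 82) = 2, gcd(20, 82) = 2, gcd(22, 82) = 2, gcd(24, 82) = 2, gcd(26, 82) = 2, gcd(28, 82) = 2, gcd(30, 82) = 2, gcd(32, 82) = 2, gcd(34, 82) = 2, gcd(36, 82) = 2, gcd(38, 82) = 2, gcd(40, 82) = 2, gcd(41, 82) = 41, gcd(42, 82) = 2, gcd(44, 82) = 2, gcd(46, 82) = 2, gcd(48, 82) = 2, gcd(50, 82) = 2, gcd(52, 82) = 2, gcd(54, 82) = 2, gcd(56, 82) = 2, gcd(58, 82) = 2, gcd(60, 82) = 2, gcd(62, 82) = 2, gcd(64, 82) = 2, gcd(66, 82) = 2, gcd(68, 82) = 2, gcd(70, 82) = 2, gcd(72, 82) = 2, gcd(74, 82) = 2, gcd(76, 82) = 2, gcd(78, 82) = 2, gcd(80, 82) = 2.
All other a ∈ {1, ..., 81} have gcd(a, 82) = 1 and are units. So the nonzero zero-divisors are exactly the 41 values of a appearing in this scan.

Final answer: nonzero zero-divisors of Z/82Z = {2, 4, 6, 8, 10, 12, 14, 16, 18, 20, 22, 24, 26, 28, 30, 32, 34, 36, 38, 40, 41, 42, 44, 46, 48, 50, 52, 54, 56, 58, 60, 62, 64, 66, 68, 70, 72, 74, 76, 78, 80}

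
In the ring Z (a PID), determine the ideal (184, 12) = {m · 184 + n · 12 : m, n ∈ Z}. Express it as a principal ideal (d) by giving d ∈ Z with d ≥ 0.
(184, 12) = (4); d = 4

In the PID Z, (a, b) is generated by gcd(a, b). Compute gcd(184, 12) with the extended Euclidean algorithm, tracking rows (r, s, t) with s·184 + t·12 = r:
  row A: (184, 1, 0)   [1·184 + 0·12 = 184]
  row B: (12, 0, 1)   [0·184 + 1·12 = 12]
  184 = 15·12 + 4   → row C = row A − 15·row B = (4, 1, −15)   [check: 1·184 − 15·12 = 4]
  12 = 3·4 + 0   → remainder 0, stop. gcd = 4 (last nonzero row C).
So gcd(184, 12) = 4, with Bézout identity 1·184 − 15·12 = 4. Containment (⊇): the Bézout identity exhibits 4 as an element of (184, 12), giving (4) ⊆ (184, 12). Containment (⊆): since 4 | 184 and 4 | 12 (184 = 4·46, 12 = 4·3), every Z-linear combination of 184 and 12 is divisible by 4, so (184, 12) ⊆ (4). Therefore (184, 12) = (4), d = 4.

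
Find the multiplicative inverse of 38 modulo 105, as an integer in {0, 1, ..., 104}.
38^(−1) ≡ 47 (mod 105)

Apply the extended Euclidean algorithm to (105, 38), tracking rows (r, s, t) with s·105 + t·38 = r. Each division r_prev = q·r_cur + r_new produces the new row as (previous row) − q·(current row):
  row A: (105, 1, 0)   [1·105 + 0·38 = 105]
  row B: (38, 0, 1)   [0·105 + 1·38 = 38]
  105 = 2·38 + 29   → row C = row A − 2·row B = (29, 1, −2)   [check: 1·105 − 2·38 = 29]
  38 = 1·29 + 9   → row D = row B − 1·row C = (9, −1, 3)   [check: −1·105 + 3·38 = 9]
  29 = 3·9 + 2   → row E = row C − 3·row D = (2, 4, −11)   [check: 4·105 − 11·38 = 2]
  9 = 4·2 + 1   → row F = row D − 4·row E = (1, −17, 47)   [check: −17·105 + 47·38 = 1]
  2 = 2·1 + 0   → remainder 0, stop. gcd = 1 (last nonzero row F).
The gcd is 1, so 38 is invertible mod 105. The last nonzero row gives −17·105 + 47·38 = 1, so t = 47. So 38^(−1) ≡ 47 (mod 105). Verify: 38 · 47 = 1786 ≡ 1 (mod 105). ✓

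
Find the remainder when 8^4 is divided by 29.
7

Use repeated squaring. Binary(4) = 100. Walk through the bits of the exponent 4 left-to-right: at each bit after the leading one, square the running value, then multiply by 8 if the bit is 1 (always reducing mod 29):
  bit 1 = 1 (leading): start with 8.
  bit 2 = 0: square 8^2 = 64 ≡ 6 (mod 29).
  bit 3 = 0: square 6^2 = 36 ≡ 7 (mod 29).
Final value: 8^4 ≡ 7 (mod 29).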